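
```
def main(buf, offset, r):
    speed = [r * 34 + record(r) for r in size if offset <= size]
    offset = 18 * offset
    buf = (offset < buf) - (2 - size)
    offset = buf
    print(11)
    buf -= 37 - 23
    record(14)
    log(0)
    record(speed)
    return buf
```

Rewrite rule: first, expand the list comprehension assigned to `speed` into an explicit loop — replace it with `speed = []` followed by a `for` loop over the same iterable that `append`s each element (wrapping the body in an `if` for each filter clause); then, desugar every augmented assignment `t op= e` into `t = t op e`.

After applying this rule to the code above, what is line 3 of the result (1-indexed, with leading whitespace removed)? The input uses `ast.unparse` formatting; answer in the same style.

for r in size:

Transformed code:
def main(buf, offset, r):
    speed = []
    for r in size:
        if offset <= size:
            speed.append(r * 34 + record(r))
    offset = 18 * offset
    buf = (offset < buf) - (2 - size)
    offset = buf
    print(11)
    buf = buf - (37 - 23)
    record(14)
    log(0)
    record(speed)
    return buf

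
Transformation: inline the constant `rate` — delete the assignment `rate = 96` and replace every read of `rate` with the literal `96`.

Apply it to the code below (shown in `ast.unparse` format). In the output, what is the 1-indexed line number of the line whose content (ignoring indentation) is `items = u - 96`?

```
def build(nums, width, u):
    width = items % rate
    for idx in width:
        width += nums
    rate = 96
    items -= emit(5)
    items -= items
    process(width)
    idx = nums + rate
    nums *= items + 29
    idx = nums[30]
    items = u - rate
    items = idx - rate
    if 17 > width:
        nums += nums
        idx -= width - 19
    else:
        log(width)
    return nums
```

11

Transformed code:
def build(nums, width, u):
    width = items % 96
    for idx in width:
        width += nums
    items -= emit(5)
    items -= items
    process(width)
    idx = nums + 96
    nums *= items + 29
    idx = nums[30]
    items = u - 96
    items = idx - 96
    if 17 > width:
        nums += nums
        idx -= width - 19
    else:
        log(width)
    return nums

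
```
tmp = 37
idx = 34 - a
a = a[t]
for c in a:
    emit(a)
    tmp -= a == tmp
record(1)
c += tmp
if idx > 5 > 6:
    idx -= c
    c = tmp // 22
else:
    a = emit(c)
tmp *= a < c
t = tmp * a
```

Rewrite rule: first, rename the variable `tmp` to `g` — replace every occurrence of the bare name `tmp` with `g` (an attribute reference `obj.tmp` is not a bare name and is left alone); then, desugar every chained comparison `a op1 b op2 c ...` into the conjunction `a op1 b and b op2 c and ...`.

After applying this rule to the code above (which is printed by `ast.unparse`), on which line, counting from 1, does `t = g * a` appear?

15

Transformed code:
g = 37
idx = 34 - a
a = a[t]
for c in a:
    emit(a)
    g -= a == g
record(1)
c += g
if idx > 5 and 5 > 6:
    idx -= c
    c = g // 22
else:
    a = emit(c)
g *= a < c
t = g * a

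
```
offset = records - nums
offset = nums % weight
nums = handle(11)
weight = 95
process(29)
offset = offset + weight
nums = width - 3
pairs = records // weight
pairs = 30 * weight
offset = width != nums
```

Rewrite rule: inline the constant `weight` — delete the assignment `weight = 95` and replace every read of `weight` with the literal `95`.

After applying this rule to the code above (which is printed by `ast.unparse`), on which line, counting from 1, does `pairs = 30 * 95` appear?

8

Transformed code:
offset = records - nums
offset = nums % 95
nums = handle(11)
process(29)
offset = offset + 95
nums = width - 3
pairs = records // 95
pairs = 30 * 95
offset = width != nums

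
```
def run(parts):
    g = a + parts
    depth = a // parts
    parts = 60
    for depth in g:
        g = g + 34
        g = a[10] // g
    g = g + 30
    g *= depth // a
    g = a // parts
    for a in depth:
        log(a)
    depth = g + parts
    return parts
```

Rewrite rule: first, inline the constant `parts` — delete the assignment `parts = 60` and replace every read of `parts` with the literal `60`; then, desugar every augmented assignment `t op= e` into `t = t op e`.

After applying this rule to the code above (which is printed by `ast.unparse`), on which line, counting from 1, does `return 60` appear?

Transformed code:
def run(parts):
    g = a + 60
    depth = a // 60
    for depth in g:
        g = g + 34
        g = a[10] // g
    g = g + 30
    g = g * (depth // a)
    g = a // 60
    for a in depth:
        log(a)
    depth = g + 60
    return 60

13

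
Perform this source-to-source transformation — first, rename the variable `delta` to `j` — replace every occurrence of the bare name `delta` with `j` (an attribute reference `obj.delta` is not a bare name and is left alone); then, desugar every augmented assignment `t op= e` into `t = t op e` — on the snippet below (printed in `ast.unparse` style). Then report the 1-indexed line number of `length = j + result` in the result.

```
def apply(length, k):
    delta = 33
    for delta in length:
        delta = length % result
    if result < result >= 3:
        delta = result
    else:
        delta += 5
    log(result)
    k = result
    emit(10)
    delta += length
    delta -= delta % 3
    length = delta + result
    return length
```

Transformed code:
def apply(length, k):
    j = 33
    for j in length:
        j = length % result
    if result < result >= 3:
        j = result
    else:
        j = j + 5
    log(result)
    k = result
    emit(10)
    j = j + length
    j = j - j % 3
    length = j + result
    return length

14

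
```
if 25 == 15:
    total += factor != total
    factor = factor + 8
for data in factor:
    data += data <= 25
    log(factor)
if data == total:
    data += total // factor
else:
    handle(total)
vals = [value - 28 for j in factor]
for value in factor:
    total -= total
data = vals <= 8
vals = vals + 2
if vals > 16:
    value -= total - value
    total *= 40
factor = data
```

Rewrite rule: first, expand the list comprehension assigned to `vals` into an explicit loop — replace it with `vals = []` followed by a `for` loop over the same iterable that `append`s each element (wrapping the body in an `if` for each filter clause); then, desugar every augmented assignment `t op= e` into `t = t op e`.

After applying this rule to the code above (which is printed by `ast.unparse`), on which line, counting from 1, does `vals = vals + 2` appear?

17

Transformed code:
if 25 == 15:
    total = total + (factor != total)
    factor = factor + 8
for data in factor:
    data = data + (data <= 25)
    log(factor)
if data == total:
    data = data + total // factor
else:
    handle(total)
vals = []
for j in factor:
    vals.append(value - 28)
for value in factor:
    total = total - total
data = vals <= 8
vals = vals + 2
if vals > 16:
    value = value - (total - value)
    total = total * 40
factor = data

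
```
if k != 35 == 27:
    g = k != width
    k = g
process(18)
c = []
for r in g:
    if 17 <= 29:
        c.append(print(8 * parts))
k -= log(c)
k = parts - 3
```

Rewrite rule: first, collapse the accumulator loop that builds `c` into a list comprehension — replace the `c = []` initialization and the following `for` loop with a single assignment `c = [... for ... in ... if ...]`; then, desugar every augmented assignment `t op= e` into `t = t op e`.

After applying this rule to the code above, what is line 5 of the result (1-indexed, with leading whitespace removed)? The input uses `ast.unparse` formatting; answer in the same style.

c = [print(8 * parts) for r in g if 17 <= 29]

Transformed code:
if k != 35 == 27:
    g = k != width
    k = g
process(18)
c = [print(8 * parts) for r in g if 17 <= 29]
k = k - log(c)
k = parts - 3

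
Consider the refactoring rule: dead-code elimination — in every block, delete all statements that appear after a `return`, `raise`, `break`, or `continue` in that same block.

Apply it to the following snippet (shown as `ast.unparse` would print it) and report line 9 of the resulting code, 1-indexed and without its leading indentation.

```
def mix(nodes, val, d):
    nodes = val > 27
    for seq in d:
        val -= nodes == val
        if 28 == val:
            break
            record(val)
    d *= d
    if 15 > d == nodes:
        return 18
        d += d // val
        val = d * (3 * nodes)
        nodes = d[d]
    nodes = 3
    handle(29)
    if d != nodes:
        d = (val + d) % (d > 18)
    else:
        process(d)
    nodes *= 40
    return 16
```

Transformed code:
def mix(nodes, val, d):
    nodes = val > 27
    for seq in d:
        val -= nodes == val
        if 28 == val:
            break
    d *= d
    if 15 > d == nodes:
        return 18
    nodes = 3
    handle(29)
    if d != nodes:
        d = (val + d) % (d > 18)
    else:
        process(d)
    nodes *= 40
    return 16

return 18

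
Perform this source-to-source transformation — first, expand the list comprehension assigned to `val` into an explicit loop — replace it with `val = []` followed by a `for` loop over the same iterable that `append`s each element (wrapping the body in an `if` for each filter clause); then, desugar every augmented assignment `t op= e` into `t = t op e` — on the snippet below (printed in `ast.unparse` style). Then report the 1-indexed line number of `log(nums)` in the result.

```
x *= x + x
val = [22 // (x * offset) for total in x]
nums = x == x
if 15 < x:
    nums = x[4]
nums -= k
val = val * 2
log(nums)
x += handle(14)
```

Transformed code:
x = x * (x + x)
val = []
for total in x:
    val.append(22 // (x * offset))
nums = x == x
if 15 < x:
    nums = x[4]
nums = nums - k
val = val * 2
log(nums)
x = x + handle(14)

10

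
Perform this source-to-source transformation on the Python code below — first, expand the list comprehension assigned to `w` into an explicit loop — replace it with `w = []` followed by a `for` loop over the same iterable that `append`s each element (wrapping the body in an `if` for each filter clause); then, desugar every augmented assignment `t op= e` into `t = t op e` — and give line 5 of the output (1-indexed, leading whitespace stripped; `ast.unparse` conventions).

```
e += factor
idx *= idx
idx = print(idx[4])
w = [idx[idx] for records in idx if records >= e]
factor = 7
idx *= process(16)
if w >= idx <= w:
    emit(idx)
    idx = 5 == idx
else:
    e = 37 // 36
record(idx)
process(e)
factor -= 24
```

for records in idx:

Transformed code:
e = e + factor
idx = idx * idx
idx = print(idx[4])
w = []
for records in idx:
    if records >= e:
        w.append(idx[idx])
factor = 7
idx = idx * process(16)
if w >= idx <= w:
    emit(idx)
    idx = 5 == idx
else:
    e = 37 // 36
record(idx)
process(e)
factor = factor - 24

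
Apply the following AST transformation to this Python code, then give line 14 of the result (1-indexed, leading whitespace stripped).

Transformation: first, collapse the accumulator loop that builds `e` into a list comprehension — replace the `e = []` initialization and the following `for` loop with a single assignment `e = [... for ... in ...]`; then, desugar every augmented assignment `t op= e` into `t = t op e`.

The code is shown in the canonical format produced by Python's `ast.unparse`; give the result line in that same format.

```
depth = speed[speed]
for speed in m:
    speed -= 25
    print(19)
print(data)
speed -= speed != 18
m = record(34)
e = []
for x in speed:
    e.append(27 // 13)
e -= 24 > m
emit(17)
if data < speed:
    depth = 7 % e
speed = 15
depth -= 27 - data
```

depth = depth - (27 - data)

Transformed code:
depth = speed[speed]
for speed in m:
    speed = speed - 25
    print(19)
print(data)
speed = speed - (speed != 18)
m = record(34)
e = [27 // 13 for x in speed]
e = e - (24 > m)
emit(17)
if data < speed:
    depth = 7 % e
speed = 15
depth = depth - (27 - data)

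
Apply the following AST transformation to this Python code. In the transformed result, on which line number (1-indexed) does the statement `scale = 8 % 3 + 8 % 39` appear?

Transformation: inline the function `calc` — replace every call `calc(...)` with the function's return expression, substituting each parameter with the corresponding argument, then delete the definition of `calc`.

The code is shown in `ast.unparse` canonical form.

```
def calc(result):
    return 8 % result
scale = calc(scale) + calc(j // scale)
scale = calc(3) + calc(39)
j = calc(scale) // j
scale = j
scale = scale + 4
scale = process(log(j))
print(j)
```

Transformed code:
scale = 8 % scale + 8 % (j // scale)
scale = 8 % 3 + 8 % 39
j = 8 % scale // j
scale = j
scale = scale + 4
scale = process(log(j))
print(j)

2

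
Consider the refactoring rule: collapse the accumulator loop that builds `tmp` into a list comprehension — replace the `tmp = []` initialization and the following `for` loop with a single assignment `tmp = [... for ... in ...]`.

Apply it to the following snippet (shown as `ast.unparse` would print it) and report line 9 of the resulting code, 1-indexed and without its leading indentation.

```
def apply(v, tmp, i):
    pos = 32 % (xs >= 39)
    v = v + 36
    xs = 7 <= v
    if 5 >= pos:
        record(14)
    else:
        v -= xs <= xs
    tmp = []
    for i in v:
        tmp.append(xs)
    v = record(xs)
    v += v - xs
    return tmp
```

Transformed code:
def apply(v, tmp, i):
    pos = 32 % (xs >= 39)
    v = v + 36
    xs = 7 <= v
    if 5 >= pos:
        record(14)
    else:
        v -= xs <= xs
    tmp = [xs for i in v]
    v = record(xs)
    v += v - xs
    return tmp

tmp = [xs for i in v]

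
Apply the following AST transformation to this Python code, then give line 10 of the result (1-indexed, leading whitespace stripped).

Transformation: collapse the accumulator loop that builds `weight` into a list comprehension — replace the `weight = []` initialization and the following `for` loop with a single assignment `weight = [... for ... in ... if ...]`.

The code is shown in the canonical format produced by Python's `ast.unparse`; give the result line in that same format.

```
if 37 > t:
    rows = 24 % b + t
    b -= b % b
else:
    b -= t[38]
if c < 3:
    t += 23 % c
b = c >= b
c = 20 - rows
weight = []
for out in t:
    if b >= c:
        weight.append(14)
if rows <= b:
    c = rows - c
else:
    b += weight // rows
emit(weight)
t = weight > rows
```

Transformed code:
if 37 > t:
    rows = 24 % b + t
    b -= b % b
else:
    b -= t[38]
if c < 3:
    t += 23 % c
b = c >= b
c = 20 - rows
weight = [14 for out in t if b >= c]
if rows <= b:
    c = rows - c
else:
    b += weight // rows
emit(weight)
t = weight > rows

weight = [14 for out in t if b >= c]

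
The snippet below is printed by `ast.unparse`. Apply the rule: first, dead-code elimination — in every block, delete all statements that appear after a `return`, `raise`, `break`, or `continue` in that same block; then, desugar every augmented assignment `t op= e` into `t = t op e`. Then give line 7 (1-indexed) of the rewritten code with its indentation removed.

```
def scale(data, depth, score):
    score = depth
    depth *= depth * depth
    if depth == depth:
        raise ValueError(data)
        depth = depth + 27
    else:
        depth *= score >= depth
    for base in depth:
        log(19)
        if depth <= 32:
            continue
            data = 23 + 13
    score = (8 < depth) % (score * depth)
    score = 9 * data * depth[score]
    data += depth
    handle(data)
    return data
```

Transformed code:
def scale(data, depth, score):
    score = depth
    depth = depth * (depth * depth)
    if depth == depth:
        raise ValueError(data)
    else:
        depth = depth * (score >= depth)
    for base in depth:
        log(19)
        if depth <= 32:
            continue
    score = (8 < depth) % (score * depth)
    score = 9 * data * depth[score]
    data = data + depth
    handle(data)
    return data

depth = depth * (score >= depth)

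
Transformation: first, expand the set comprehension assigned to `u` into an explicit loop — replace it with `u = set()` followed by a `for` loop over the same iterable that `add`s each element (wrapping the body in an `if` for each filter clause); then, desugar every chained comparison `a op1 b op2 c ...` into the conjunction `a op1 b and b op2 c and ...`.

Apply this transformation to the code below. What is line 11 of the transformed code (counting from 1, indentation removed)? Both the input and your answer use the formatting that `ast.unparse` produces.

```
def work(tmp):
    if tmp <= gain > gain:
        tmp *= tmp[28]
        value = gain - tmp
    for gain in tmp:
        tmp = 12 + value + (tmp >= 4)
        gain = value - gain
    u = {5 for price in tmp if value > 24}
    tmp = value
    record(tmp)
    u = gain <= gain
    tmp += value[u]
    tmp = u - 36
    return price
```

u.add(5)

Transformed code:
def work(tmp):
    if tmp <= gain and gain > gain:
        tmp *= tmp[28]
        value = gain - tmp
    for gain in tmp:
        tmp = 12 + value + (tmp >= 4)
        gain = value - gain
    u = set()
    for price in tmp:
        if value > 24:
            u.add(5)
    tmp = value
    record(tmp)
    u = gain <= gain
    tmp += value[u]
    tmp = u - 36
    return price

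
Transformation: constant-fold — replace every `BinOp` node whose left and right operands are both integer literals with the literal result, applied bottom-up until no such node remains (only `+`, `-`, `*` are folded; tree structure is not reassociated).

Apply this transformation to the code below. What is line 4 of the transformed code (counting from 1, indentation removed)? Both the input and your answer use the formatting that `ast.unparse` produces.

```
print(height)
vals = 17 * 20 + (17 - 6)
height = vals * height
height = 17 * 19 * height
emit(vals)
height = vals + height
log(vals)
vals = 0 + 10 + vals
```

Transformed code:
print(height)
vals = 351
height = vals * height
height = 323 * height
emit(vals)
height = vals + height
log(vals)
vals = 10 + vals

height = 323 * height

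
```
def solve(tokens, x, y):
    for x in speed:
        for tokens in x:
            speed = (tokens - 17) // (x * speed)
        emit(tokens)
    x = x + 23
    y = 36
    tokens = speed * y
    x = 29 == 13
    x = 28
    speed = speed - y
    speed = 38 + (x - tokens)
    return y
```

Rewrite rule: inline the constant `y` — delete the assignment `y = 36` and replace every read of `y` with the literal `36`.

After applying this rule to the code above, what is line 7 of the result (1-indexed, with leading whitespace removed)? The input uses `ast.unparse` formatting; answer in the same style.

Transformed code:
def solve(tokens, x, y):
    for x in speed:
        for tokens in x:
            speed = (tokens - 17) // (x * speed)
        emit(tokens)
    x = x + 23
    tokens = speed * 36
    x = 29 == 13
    x = 28
    speed = speed - 36
    speed = 38 + (x - tokens)
    return 36

tokens = speed * 36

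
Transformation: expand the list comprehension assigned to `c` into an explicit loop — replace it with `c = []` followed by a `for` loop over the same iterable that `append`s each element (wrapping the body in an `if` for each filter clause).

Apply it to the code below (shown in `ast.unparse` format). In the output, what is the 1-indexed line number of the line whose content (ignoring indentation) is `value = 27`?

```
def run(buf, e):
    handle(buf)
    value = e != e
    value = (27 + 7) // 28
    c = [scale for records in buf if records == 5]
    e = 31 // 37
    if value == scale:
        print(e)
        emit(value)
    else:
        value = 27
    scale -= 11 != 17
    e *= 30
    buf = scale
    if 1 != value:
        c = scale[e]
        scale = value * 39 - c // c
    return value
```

14

Transformed code:
def run(buf, e):
    handle(buf)
    value = e != e
    value = (27 + 7) // 28
    c = []
    for records in buf:
        if records == 5:
            c.append(scale)
    e = 31 // 37
    if value == scale:
        print(e)
        emit(value)
    else:
        value = 27
    scale -= 11 != 17
    e *= 30
    buf = scale
    if 1 != value:
        c = scale[e]
        scale = value * 39 - c // c
    return value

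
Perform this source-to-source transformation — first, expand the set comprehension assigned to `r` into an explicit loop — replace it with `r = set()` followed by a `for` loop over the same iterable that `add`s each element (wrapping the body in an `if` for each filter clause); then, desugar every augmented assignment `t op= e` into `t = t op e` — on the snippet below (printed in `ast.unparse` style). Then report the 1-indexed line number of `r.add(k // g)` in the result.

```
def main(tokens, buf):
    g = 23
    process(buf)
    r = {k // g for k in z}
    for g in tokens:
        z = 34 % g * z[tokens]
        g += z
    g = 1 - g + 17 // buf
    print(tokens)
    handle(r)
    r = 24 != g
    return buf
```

Transformed code:
def main(tokens, buf):
    g = 23
    process(buf)
    r = set()
    for k in z:
        r.add(k // g)
    for g in tokens:
        z = 34 % g * z[tokens]
        g = g + z
    g = 1 - g + 17 // buf
    print(tokens)
    handle(r)
    r = 24 != g
    return buf

6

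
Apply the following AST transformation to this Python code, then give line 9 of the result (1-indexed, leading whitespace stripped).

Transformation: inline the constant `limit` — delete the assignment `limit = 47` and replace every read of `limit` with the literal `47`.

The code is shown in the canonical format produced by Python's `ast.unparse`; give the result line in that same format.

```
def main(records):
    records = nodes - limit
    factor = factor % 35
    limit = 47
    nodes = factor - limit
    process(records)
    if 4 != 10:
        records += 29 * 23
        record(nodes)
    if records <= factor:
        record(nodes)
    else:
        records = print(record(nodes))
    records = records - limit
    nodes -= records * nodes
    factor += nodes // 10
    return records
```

if records <= factor:

Transformed code:
def main(records):
    records = nodes - 47
    factor = factor % 35
    nodes = factor - 47
    process(records)
    if 4 != 10:
        records += 29 * 23
        record(nodes)
    if records <= factor:
        record(nodes)
    else:
        records = print(record(nodes))
    records = records - 47
    nodes -= records * nodes
    factor += nodes // 10
    return records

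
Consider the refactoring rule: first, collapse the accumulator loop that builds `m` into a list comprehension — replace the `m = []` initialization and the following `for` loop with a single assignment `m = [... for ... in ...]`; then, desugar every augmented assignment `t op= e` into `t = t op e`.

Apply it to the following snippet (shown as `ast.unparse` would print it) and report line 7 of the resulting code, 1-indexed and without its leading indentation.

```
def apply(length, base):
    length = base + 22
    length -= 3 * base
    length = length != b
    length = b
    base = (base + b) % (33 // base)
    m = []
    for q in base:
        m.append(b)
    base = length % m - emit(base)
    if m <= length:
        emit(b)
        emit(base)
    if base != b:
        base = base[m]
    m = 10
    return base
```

Transformed code:
def apply(length, base):
    length = base + 22
    length = length - 3 * base
    length = length != b
    length = b
    base = (base + b) % (33 // base)
    m = [b for q in base]
    base = length % m - emit(base)
    if m <= length:
        emit(b)
        emit(base)
    if base != b:
        base = base[m]
    m = 10
    return base

m = [b for q in base]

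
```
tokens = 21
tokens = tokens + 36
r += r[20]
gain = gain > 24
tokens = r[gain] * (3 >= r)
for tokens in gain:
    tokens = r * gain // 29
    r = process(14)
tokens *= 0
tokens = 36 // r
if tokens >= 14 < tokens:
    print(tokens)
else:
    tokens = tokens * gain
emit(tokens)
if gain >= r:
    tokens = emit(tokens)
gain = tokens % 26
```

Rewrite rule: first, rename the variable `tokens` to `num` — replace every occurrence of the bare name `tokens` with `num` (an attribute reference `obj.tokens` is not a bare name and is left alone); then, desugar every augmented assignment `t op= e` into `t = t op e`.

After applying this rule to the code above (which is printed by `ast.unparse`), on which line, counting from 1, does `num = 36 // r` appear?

10

Transformed code:
num = 21
num = num + 36
r = r + r[20]
gain = gain > 24
num = r[gain] * (3 >= r)
for num in gain:
    num = r * gain // 29
    r = process(14)
num = num * 0
num = 36 // r
if num >= 14 < num:
    print(num)
else:
    num = num * gain
emit(num)
if gain >= r:
    num = emit(num)
gain = num % 26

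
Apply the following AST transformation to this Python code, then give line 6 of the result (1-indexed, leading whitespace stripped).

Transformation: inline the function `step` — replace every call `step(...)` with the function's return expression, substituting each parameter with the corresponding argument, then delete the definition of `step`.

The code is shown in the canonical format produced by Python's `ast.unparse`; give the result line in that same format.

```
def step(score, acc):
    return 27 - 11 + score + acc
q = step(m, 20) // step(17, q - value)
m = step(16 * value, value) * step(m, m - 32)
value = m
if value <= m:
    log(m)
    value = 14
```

value = 14

Transformed code:
q = (27 - 11 + m + 20) // (27 - 11 + 17 + (q - value))
m = (27 - 11 + 16 * value + value) * (27 - 11 + m + (m - 32))
value = m
if value <= m:
    log(m)
    value = 14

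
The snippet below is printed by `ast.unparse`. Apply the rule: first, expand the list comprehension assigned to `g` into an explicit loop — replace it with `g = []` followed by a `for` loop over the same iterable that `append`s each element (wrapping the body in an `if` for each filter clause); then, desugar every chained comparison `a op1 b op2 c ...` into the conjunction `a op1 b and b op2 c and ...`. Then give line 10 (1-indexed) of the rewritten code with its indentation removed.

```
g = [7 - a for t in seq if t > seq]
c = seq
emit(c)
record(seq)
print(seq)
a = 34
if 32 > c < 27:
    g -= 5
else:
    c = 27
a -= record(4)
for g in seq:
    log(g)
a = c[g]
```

Transformed code:
g = []
for t in seq:
    if t > seq:
        g.append(7 - a)
c = seq
emit(c)
record(seq)
print(seq)
a = 34
if 32 > c and c < 27:
    g -= 5
else:
    c = 27
a -= record(4)
for g in seq:
    log(g)
a = c[g]

if 32 > c and c < 27:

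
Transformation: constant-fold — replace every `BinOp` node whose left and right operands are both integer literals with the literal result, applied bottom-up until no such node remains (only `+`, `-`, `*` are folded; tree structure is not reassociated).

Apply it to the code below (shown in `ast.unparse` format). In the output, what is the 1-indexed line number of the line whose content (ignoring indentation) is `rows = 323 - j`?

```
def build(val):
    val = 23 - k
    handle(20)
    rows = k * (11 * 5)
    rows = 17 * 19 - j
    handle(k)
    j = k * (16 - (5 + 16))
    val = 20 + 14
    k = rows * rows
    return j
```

5

Transformed code:
def build(val):
    val = 23 - k
    handle(20)
    rows = k * 55
    rows = 323 - j
    handle(k)
    j = k * -5
    val = 34
    k = rows * rows
    return j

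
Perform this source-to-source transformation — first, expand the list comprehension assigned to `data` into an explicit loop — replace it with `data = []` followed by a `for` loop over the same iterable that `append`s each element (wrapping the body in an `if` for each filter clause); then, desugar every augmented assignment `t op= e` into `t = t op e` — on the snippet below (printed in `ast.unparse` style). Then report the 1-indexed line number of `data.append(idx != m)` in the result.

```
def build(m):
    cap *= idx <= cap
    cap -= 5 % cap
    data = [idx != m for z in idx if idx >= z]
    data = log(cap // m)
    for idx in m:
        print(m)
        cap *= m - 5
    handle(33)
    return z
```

7

Transformed code:
def build(m):
    cap = cap * (idx <= cap)
    cap = cap - 5 % cap
    data = []
    for z in idx:
        if idx >= z:
            data.append(idx != m)
    data = log(cap // m)
    for idx in m:
        print(m)
        cap = cap * (m - 5)
    handle(33)
    return z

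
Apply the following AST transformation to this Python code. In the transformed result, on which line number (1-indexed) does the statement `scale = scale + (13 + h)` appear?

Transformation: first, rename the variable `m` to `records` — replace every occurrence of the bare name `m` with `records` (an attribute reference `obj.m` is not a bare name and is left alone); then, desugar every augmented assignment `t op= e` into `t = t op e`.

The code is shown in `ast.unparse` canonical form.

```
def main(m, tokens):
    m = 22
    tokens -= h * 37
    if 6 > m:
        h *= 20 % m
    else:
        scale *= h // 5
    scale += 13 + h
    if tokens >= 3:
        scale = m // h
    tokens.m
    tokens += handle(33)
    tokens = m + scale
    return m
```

Transformed code:
def main(records, tokens):
    records = 22
    tokens = tokens - h * 37
    if 6 > records:
        h = h * (20 % records)
    else:
        scale = scale * (h // 5)
    scale = scale + (13 + h)
    if tokens >= 3:
        scale = records // h
    tokens.m
    tokens = tokens + handle(33)
    tokens = records + scale
    return records

8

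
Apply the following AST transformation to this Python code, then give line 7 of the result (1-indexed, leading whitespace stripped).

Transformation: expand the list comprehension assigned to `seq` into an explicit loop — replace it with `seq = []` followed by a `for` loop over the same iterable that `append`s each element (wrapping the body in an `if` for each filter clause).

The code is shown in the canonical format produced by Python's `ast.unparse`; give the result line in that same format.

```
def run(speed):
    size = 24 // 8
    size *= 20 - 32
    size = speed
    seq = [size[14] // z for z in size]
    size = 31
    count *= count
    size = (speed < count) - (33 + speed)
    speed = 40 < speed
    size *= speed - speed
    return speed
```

seq.append(size[14] // z)

Transformed code:
def run(speed):
    size = 24 // 8
    size *= 20 - 32
    size = speed
    seq = []
    for z in size:
        seq.append(size[14] // z)
    size = 31
    count *= count
    size = (speed < count) - (33 + speed)
    speed = 40 < speed
    size *= speed - speed
    return speed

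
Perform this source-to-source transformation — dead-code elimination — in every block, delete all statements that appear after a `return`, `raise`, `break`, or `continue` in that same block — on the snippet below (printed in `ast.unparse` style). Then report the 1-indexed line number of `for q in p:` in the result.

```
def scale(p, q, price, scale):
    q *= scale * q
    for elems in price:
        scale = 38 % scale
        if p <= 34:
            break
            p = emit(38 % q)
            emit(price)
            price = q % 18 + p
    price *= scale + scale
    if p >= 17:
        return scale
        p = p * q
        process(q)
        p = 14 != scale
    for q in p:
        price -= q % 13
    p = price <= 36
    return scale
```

10

Transformed code:
def scale(p, q, price, scale):
    q *= scale * q
    for elems in price:
        scale = 38 % scale
        if p <= 34:
            break
    price *= scale + scale
    if p >= 17:
        return scale
    for q in p:
        price -= q % 13
    p = price <= 36
    return scale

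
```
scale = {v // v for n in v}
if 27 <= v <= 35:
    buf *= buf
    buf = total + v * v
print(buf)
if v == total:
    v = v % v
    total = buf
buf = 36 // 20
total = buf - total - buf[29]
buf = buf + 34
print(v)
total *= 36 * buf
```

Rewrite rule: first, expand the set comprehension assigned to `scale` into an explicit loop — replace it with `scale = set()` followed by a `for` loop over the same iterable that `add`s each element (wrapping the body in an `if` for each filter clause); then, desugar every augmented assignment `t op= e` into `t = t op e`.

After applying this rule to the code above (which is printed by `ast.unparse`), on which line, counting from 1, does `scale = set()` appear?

Transformed code:
scale = set()
for n in v:
    scale.add(v // v)
if 27 <= v <= 35:
    buf = buf * buf
    buf = total + v * v
print(buf)
if v == total:
    v = v % v
    total = buf
buf = 36 // 20
total = buf - total - buf[29]
buf = buf + 34
print(v)
total = total * (36 * buf)

1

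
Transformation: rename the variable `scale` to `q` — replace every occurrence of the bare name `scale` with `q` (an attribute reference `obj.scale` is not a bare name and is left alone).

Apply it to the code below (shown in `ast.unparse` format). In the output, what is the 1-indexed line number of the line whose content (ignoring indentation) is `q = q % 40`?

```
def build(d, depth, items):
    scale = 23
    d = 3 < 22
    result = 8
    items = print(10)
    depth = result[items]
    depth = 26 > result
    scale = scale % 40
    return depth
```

Transformed code:
def build(d, depth, items):
    q = 23
    d = 3 < 22
    result = 8
    items = print(10)
    depth = result[items]
    depth = 26 > result
    q = q % 40
    return depth

8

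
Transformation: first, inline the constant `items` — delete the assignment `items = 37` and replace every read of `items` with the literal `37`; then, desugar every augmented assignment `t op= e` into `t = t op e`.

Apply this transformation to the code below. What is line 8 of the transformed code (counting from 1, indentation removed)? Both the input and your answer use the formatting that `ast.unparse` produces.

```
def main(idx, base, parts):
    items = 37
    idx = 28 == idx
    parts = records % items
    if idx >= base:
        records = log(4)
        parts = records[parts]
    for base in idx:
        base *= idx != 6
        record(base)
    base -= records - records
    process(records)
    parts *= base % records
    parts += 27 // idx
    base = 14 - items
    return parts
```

base = base * (idx != 6)

Transformed code:
def main(idx, base, parts):
    idx = 28 == idx
    parts = records % 37
    if idx >= base:
        records = log(4)
        parts = records[parts]
    for base in idx:
        base = base * (idx != 6)
        record(base)
    base = base - (records - records)
    process(records)
    parts = parts * (base % records)
    parts = parts + 27 // idx
    base = 14 - 37
    return parts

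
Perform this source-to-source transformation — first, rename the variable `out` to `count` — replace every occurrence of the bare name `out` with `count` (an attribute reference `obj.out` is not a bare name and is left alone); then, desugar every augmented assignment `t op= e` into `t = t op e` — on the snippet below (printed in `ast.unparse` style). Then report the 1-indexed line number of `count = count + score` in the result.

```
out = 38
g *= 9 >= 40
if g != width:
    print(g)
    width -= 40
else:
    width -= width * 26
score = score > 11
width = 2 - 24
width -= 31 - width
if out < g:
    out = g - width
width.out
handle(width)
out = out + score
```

15

Transformed code:
count = 38
g = g * (9 >= 40)
if g != width:
    print(g)
    width = width - 40
else:
    width = width - width * 26
score = score > 11
width = 2 - 24
width = width - (31 - width)
if count < g:
    count = g - width
width.out
handle(width)
count = count + score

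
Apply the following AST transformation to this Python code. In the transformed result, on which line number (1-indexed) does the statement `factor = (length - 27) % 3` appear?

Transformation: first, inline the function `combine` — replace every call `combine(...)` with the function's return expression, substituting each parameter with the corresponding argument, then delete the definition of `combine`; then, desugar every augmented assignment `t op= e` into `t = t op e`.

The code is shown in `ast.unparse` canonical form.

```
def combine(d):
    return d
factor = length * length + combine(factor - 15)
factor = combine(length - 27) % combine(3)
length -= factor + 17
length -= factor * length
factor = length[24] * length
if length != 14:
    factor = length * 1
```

Transformed code:
factor = length * length + (factor - 15)
factor = (length - 27) % 3
length = length - (factor + 17)
length = length - factor * length
factor = length[24] * length
if length != 14:
    factor = length * 1

2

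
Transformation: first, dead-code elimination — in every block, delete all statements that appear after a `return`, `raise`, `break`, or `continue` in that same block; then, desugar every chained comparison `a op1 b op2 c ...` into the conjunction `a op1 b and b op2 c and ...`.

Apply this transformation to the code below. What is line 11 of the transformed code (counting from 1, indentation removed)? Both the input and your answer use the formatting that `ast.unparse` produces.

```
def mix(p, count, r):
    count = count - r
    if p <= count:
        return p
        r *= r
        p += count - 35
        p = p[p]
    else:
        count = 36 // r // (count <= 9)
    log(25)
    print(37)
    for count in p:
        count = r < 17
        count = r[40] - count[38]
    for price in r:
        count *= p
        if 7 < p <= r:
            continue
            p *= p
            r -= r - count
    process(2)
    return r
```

count = r[40] - count[38]

Transformed code:
def mix(p, count, r):
    count = count - r
    if p <= count:
        return p
    else:
        count = 36 // r // (count <= 9)
    log(25)
    print(37)
    for count in p:
        count = r < 17
        count = r[40] - count[38]
    for price in r:
        count *= p
        if 7 < p and p <= r:
            continue
    process(2)
    return r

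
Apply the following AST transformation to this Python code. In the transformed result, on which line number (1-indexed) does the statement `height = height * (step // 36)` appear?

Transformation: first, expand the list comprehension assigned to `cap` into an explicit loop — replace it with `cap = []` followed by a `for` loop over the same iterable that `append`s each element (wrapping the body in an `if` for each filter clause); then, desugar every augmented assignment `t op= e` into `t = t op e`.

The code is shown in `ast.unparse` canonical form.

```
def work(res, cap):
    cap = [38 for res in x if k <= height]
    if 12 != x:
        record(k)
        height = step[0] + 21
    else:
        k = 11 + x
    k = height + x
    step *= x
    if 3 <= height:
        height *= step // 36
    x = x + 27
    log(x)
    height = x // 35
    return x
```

14

Transformed code:
def work(res, cap):
    cap = []
    for res in x:
        if k <= height:
            cap.append(38)
    if 12 != x:
        record(k)
        height = step[0] + 21
    else:
        k = 11 + x
    k = height + x
    step = step * x
    if 3 <= height:
        height = height * (step // 36)
    x = x + 27
    log(x)
    height = x // 35
    return x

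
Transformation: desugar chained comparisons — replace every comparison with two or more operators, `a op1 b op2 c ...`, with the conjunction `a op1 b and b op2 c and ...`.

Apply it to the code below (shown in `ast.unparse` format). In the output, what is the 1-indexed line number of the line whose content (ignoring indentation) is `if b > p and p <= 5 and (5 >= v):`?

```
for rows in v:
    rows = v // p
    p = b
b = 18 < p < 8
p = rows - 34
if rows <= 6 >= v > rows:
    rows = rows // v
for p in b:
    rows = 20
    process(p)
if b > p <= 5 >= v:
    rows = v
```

11

Transformed code:
for rows in v:
    rows = v // p
    p = b
b = 18 < p and p < 8
p = rows - 34
if rows <= 6 and 6 >= v and (v > rows):
    rows = rows // v
for p in b:
    rows = 20
    process(p)
if b > p and p <= 5 and (5 >= v):
    rows = v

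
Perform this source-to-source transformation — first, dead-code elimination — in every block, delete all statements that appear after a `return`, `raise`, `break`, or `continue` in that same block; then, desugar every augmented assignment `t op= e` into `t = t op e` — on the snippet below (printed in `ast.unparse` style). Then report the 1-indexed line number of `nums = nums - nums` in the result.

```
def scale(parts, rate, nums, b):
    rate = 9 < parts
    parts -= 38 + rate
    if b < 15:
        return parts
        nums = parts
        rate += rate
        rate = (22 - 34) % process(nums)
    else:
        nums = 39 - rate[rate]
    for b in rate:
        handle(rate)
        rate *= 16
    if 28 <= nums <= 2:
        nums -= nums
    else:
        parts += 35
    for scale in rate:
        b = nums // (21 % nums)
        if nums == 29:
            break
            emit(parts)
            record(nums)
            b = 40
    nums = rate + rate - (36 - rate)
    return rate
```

12

Transformed code:
def scale(parts, rate, nums, b):
    rate = 9 < parts
    parts = parts - (38 + rate)
    if b < 15:
        return parts
    else:
        nums = 39 - rate[rate]
    for b in rate:
        handle(rate)
        rate = rate * 16
    if 28 <= nums <= 2:
        nums = nums - nums
    else:
        parts = parts + 35
    for scale in rate:
        b = nums // (21 % nums)
        if nums == 29:
            break
    nums = rate + rate - (36 - rate)
    return rate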